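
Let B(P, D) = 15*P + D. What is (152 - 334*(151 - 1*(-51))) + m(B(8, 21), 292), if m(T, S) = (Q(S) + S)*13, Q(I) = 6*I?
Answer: -40744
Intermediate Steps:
B(P, D) = D + 15*P
m(T, S) = 91*S (m(T, S) = (6*S + S)*13 = (7*S)*13 = 91*S)
(152 - 334*(151 - 1*(-51))) + m(B(8, 21), 292) = (152 - 334*(151 - 1*(-51))) + 91*292 = (152 - 334*(151 + 51)) + 26572 = (152 - 334*202) + 26572 = (152 - 67468) + 26572 = -67316 + 26572 = -40744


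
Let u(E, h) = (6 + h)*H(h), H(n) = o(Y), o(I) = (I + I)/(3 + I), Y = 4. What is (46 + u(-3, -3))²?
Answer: 119716/49 ≈ 2443.2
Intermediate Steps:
o(I) = 2*I/(3 + I) (o(I) = (2*I)/(3 + I) = 2*I/(3 + I))
H(n) = 8/7 (H(n) = 2*4/(3 + 4) = 2*4/7 = 2*4*(⅐) = 8/7)
u(E, h) = 48/7 + 8*h/7 (u(E, h) = (6 + h)*(8/7) = 48/7 + 8*h/7)
(46 + u(-3, -3))² = (46 + (48/7 + (8/7)*(-3)))² = (46 + (48/7 - 24/7))² = (46 + 24/7)² = (346/7)² = 119716/49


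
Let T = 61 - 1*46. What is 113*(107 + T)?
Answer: 13786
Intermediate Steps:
T = 15 (T = 61 - 46 = 15)
113*(107 + T) = 113*(107 + 15) = 113*122 = 13786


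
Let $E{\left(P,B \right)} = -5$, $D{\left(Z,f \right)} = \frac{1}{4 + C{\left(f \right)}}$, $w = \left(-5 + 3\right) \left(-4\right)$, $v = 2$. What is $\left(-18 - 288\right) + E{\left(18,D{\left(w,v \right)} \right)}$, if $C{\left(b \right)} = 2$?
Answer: $-311$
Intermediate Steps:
$w = 8$ ($w = \left(-2\right) \left(-4\right) = 8$)
$D{\left(Z,f \right)} = \frac{1}{6}$ ($D{\left(Z,f \right)} = \frac{1}{4 + 2} = \frac{1}{6}$)
$\left(-18 - 288\right) + E{\left(18,D{\left(w,v \right)} \right)} = \left(-18 - 288\right) - 5 = -306 - 5 = -311$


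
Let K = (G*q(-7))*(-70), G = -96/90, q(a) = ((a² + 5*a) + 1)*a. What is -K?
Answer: 7840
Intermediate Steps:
q(a) = a*(1 + a² + 5*a) (q(a) = (1 + a² + 5*a)*a = a*(1 + a² + 5*a))
G = -16/15 (G = -96*1/90 = -16/15 ≈ -1.0667)
K = -7840 (K = -(-112)*(1 + (-7)² + 5*(-7))/15*(-70) = -(-112)*(1 + 49 - 35)/15*(-70) = -(-112)*15/15*(-70) = -16/15*(-105)*(-70) = 112*(-70) = -7840)
-K = -1*(-7840) = 7840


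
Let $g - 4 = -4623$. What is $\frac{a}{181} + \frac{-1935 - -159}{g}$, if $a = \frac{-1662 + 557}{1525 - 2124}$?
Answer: $\frac{197656139}{500787361} \approx 0.39469$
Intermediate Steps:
$g = -4619$ ($g = 4 - 4623 = -4619$)
$a = \frac{1105}{599}$ ($a = - \frac{1105}{-599} = \left(-1105\right) \left(- \frac{1}{599}\right) = \frac{1105}{599} \approx 1.8447$)
$\frac{a}{181} + \frac{-1935 - -159}{g} = \frac{1105}{599 \cdot 181} + \frac{-1935 - -159}{-4619} = \frac{1105}{599} \cdot \frac{1}{181} + \left(-1935 + 159\right) \left(- \frac{1}{4619}\right) = \frac{1105}{108419} - - \frac{1776}{4619} = \frac{1105}{108419} + \frac{1776}{4619} = \frac{197656139}{500787361}$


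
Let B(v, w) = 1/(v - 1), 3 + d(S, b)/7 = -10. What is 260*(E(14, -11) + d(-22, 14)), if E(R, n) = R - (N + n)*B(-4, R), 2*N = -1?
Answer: -20618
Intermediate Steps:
N = -½ (N = (½)*(-1) = -½ ≈ -0.50000)
d(S, b) = -91 (d(S, b) = -21 + 7*(-10) = -21 - 70 = -91)
B(v, w) = 1/(-1 + v)
E(R, n) = -⅒ + R + n/5 (E(R, n) = R - (-½ + n)/(-1 - 4) = R - (-½ + n)/(-5) = R - (-½ + n)*(-1)/5 = R - (⅒ - n/5) = R + (-⅒ + n/5) = -⅒ + R + n/5)
260*(E(14, -11) + d(-22, 14)) = 260*((-⅒ + 14 + (⅕)*(-11)) - 91) = 260*((-⅒ + 14 - 11/5) - 91) = 260*(117/10 - 91) = 260*(-793/10) = -20618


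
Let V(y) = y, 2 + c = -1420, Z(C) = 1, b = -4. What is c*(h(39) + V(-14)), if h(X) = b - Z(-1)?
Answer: 27018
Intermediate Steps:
c = -1422 (c = -2 - 1420 = -1422)
h(X) = -5 (h(X) = -4 - 1*1 = -4 - 1 = -5)
c*(h(39) + V(-14)) = -1422*(-5 - 14) = -1422*(-19) = 27018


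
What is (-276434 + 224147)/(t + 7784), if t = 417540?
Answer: -52287/425324 ≈ -0.12293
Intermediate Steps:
(-276434 + 224147)/(t + 7784) = (-276434 + 224147)/(417540 + 7784) = -52287/425324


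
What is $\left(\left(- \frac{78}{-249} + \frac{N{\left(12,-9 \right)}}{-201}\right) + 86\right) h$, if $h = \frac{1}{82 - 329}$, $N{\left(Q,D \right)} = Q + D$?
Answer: $- \frac{479905}{1373567} \approx -0.34939$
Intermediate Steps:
$N{\left(Q,D \right)} = D + Q$
$h = - \frac{1}{247}$ ($h = \frac{1}{-247} = - \frac{1}{247} \approx -0.0040486$)
$\left(\left(- \frac{78}{-249} + \frac{N{\left(12,-9 \right)}}{-201}\right) + 86\right) h = \left(\left(- \frac{78}{-249} + \frac{-9 + 12}{-201}\right) + 86\right) \left(- \frac{1}{247}\right) = \left(\left(\left(-78\right) \left(- \frac{1}{249}\right) + 3 \left(- \frac{1}{201}\right)\right) + 86\right) \left(- \frac{1}{247}\right) = \left(\left(\frac{26}{83} - \frac{1}{67}\right) + 86\right) \left(- \frac{1}{247}\right) = \left(\frac{1659}{5561} + 86\right) \left(- \frac{1}{247}\right) = \frac{479905}{5561} \left(- \frac{1}{247}\right) = - \frac{479905}{1373567}$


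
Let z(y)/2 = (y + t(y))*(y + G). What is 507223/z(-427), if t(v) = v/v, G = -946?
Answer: 507223/1169796 ≈ 0.43360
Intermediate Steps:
t(v) = 1
z(y) = 2*(1 + y)*(-946 + y) (z(y) = 2*((y + 1)*(y - 946)) = 2*((1 + y)*(-946 + y)) = 2*(1 + y)*(-946 + y))
507223/z(-427) = 507223/(-1892 - 1890*(-427) + 2*(-427)**2) = 507223/(-1892 + 807030 + 2*182329) = 507223/(-1892 + 807030 + 364658) = 507223/1169796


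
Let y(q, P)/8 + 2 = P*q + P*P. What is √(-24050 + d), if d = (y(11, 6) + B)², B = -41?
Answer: √552031 ≈ 742.99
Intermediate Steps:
y(q, P) = -16 + 8*P² + 8*P*q (y(q, P) = -16 + 8*(P*q + P*P) = -16 + 8*(P*q + P²) = -16 + 8*(P² + P*q) = -16 + (8*P² + 8*P*q) = -16 + 8*P² + 8*P*q)
d = 576081 (d = ((-16 + 8*6² + 8*6*11) - 41)² = ((-16 + 8*36 + 528) - 41)² = ((-16 + 288 + 528) - 41)² = (800 - 41)² = 759² = 576081)
√(-24050 + d) = √(-24050 + 576081) = √552031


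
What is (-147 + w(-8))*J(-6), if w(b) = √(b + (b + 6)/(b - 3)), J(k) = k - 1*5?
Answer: 1617 - I*√946 ≈ 1617.0 - 30.757*I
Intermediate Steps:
J(k) = -5 + k (J(k) = k - 5 = -5 + k)
w(b) = √(b + (6 + b)/(-3 + b))
(-147 + w(-8))*J(-6) = (-147 + √((6 - 8 - 8*(-3 - 8))/(-3 - 8)))*(-5 - 6) = (-147 + √((6 - 8 - 8*(-11))/(-11)))*(-11) = (-147 + √(-(6 - 8 + 88)/11))*(-11) = (-147 + √(-1/11*86))*(-11) = (-147 + √(-86/11))*(-11) = (-147 + I*√946/11)*(-11) = 1617 - I*√946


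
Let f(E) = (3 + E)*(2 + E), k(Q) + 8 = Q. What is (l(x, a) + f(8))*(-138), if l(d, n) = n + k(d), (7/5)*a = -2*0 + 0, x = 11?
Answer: -15594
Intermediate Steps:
a = 0 (a = 5*(-2*0 + 0)/7 = 5*(0 + 0)/7 = (5/7)*0 = 0)
k(Q) = -8 + Q
l(d, n) = -8 + d + n (l(d, n) = n + (-8 + d) = -8 + d + n)
f(E) = (2 + E)*(3 + E)
(l(x, a) + f(8))*(-138) = ((-8 + 11 + 0) + (6 + 8**2 + 5*8))*(-138) = (3 + (6 + 64 + 40))*(-138) = (3 + 110)*(-138) = 113*(-138) = -15594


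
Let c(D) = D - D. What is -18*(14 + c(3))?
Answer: -252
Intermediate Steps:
c(D) = 0
-18*(14 + c(3)) = -18*(14 + 0) = -18*14 = -252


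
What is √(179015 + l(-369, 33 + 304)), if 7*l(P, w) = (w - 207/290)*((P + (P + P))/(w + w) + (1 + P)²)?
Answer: √3128541562409604285/684110 ≈ 2585.5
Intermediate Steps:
l(P, w) = (-207/290 + w)*((1 + P)² + 3*P/(2*w))/7 (l(P, w) = ((w - 207/290)*((P + (P + P))/(w + w) + (1 + P)²))/7 = ((w - 207*1/290)*((P + 2*P)/((2*w)) + (1 + P)²))/7 = ((w - 207/290)*((3*P)*(1/(2*w)) + (1 + P)²))/7 = ((-207/290 + w)*(3*P/(2*w) + (1 + P)²))/7 = ((-207/290 + w)*((1 + P)² + 3*P/(2*w)))/7 = (-207/290 + w)*((1 + P)² + 3*P/(2*w))/7)
√(179015 + l(-369, 33 + 304)) = √(179015 + (-621*(-369) + 2*(33 + 304)*(-207*(1 - 369)² + 435*(-369) + 290*(33 + 304)*(1 - 369)²))/(4060*(33 + 304))) = √(179015 + (1/4060)*(229149 + 2*337*(-207*(-368)² - 160515 + 290*337*(-368)²))/337) = √(179015 + (1/4060)*(1/337)*(229149 + 2*337*(-207*135424 - 160515 + 290*337*135424))) = √(179015 + (1/4060)*(1/337)*(229149 + 2*337*(-28032768 - 160515 + 13234987520))) = √(179015 + (1/4060)*(1/337)*(229149 + 2*337*13206794237)) = √(179015 + (1/4060)*(1/337)*(229149 + 8901379315738)) = √(179015 + (1/4060)*(1/337)*8901379544887) = √(179015 + 8901379544887/1368220) = √(9146311448187/1368220) = √3128541562409604285/684110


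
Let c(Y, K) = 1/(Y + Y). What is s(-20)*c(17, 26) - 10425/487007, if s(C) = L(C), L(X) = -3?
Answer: -1815471/16558238 ≈ -0.10964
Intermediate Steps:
c(Y, K) = 1/(2*Y)
s(C) = -3
s(-20)*c(17, 26) - 10425/487007 = -3/(2*17) - 10425/487007 = -3*1/34 - 1*10425/487007 = -3/34 - 10425/487007 = -1815471/16558238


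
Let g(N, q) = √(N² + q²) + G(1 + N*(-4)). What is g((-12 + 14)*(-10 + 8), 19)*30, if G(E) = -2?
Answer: -60 + 30*√377 ≈ 522.49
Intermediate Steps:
g(N, q) = -2 + √(N² + q²) (g(N, q) = √(N² + q²) - 2 = -2 + √(N² + q²))
g((-12 + 14)*(-10 + 8), 19)*30 = (-2 + √(((-12 + 14)*(-10 + 8))² + 19²))*30 = (-2 + √((2*(-2))² + 361))*30 = (-2 + √((-4)² + 361))*30 = (-2 + √(16 + 361))*30 = (-2 + √377)*30 = -60 + 30*√377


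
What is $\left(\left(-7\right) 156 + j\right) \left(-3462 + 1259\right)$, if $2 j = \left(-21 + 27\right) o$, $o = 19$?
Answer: $2280105$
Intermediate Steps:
$j = 57$ ($j = \frac{\left(-21 + 27\right) 19}{2} = \frac{6 \cdot 19}{2} = \frac{1}{2} \cdot 114 = 57$)
$\left(\left(-7\right) 156 + j\right) \left(-3462 + 1259\right) = \left(\left(-7\right) 156 + 57\right) \left(-3462 + 1259\right) = \left(-1092 + 57\right) \left(-2203\right) = \left(-1035\right) \left(-2203\right) = 2280105$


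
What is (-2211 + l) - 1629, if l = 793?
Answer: -3047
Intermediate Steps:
(-2211 + l) - 1629 = (-2211 + 793) - 1629 = -1418 - 1629 = -3047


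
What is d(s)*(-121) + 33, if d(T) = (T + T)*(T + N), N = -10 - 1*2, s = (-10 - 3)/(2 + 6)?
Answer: -170401/32 ≈ -5325.0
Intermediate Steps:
s = -13/8 ≈ -1.6250
N = -12 (N = -10 - 2 = -12)
d(T) = 2*T*(-12 + T) (d(T) = (T + T)*(T - 12) = (2*T)*(-12 + T) = 2*T*(-12 + T))
d(s)*(-121) + 33 = (2*(-13/8)*(-12 - 13/8))*(-121) + 33 = (2*(-13/8)*(-109/8))*(-121) + 33 = (1417/32)*(-121) + 33 = -171457/32 + 33 = -170401/32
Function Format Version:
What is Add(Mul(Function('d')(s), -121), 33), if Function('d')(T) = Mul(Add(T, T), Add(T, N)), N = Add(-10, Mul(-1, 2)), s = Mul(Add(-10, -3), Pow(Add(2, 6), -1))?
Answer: Rational(-170401, 32) ≈ -5325.0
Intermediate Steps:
s = Rational(-13, 8) (s = Mul(-13, Pow(8, -1)) = Mul(-13, Rational(1, 8)) = Rational(-13, 8) ≈ -1.6250)
N = -12 (N = Add(-10, -2) = -12)
Function('d')(T) = Mul(2, T, Add(-12, T)) (Function('d')(T) = Mul(Add(T, T), Add(T, -12)) = Mul(Mul(2, T), Add(-12, T)) = Mul(2, T, Add(-12, T)))
Add(Mul(Function('d')(s), -121), 33) = Add(Mul(Mul(2, Rational(-13, 8), Add(-12, Rational(-13, 8))), -121), 33) = Add(Mul(Mul(2, Rational(-13, 8), Rational(-109, 8)), -121), 33) = Add(Mul(Rational(1417, 32), -121), 33) = Add(Rational(-171457, 32), 33) = Rational(-170401, 32)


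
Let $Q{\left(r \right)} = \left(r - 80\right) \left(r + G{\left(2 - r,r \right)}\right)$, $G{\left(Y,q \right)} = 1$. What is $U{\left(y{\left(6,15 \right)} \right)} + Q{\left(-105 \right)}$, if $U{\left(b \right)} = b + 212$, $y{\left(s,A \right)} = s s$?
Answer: $19488$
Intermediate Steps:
$y{\left(s,A \right)} = s^{2}$
$Q{\left(r \right)} = \left(1 + r\right) \left(-80 + r\right)$ ($Q{\left(r \right)} = \left(r - 80\right) \left(r + 1\right) = \left(-80 + r\right) \left(1 + r\right) = \left(1 + r\right) \left(-80 + r\right)$)
$U{\left(b \right)} = 212 + b$
$U{\left(y{\left(6,15 \right)} \right)} + Q{\left(-105 \right)} = \left(212 + 6^{2}\right) - \left(-8215 - 11025\right) = \left(212 + 36\right) + \left(-80 + 11025 + 8295\right) = 248 + 19240 = 19488$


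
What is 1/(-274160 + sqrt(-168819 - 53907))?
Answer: -137080/37581964163 - I*sqrt(222726)/75163928326 ≈ -3.6475e-6 - 6.2788e-9*I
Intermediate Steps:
1/(-274160 + sqrt(-168819 - 53907)) = 1/(-274160 + sqrt(-222726)) = 1/(-274160 + I*sqrt(222726))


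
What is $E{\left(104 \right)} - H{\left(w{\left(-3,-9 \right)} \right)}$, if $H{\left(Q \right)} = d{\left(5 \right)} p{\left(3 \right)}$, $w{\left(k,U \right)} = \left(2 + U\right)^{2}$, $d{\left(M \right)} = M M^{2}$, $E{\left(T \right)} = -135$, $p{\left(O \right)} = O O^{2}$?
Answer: $-3510$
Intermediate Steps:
$p{\left(O \right)} = O^{3}$
$d{\left(M \right)} = M^{3}$
$H{\left(Q \right)} = 3375$ ($H{\left(Q \right)} = 5^{3} \cdot 3^{3} = 125 \cdot 27 = 3375$)
$E{\left(104 \right)} - H{\left(w{\left(-3,-9 \right)} \right)} = -135 - 3375 = -3510$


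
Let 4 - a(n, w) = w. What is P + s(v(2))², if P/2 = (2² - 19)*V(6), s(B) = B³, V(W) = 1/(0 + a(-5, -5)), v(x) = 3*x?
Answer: 139958/3 ≈ 46653.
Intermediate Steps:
a(n, w) = 4 - w
V(W) = ⅑ (V(W) = 1/(0 + (4 - 1*(-5))) = 1/(0 + (4 + 5)) = 1/(0 + 9) = 1/9 = ⅑)
P = -10/3 (P = 2*((2² - 19)*(⅑)) = 2*((4 - 19)*(⅑)) = 2*(-15*⅑) = 2*(-5/3) = -10/3 ≈ -3.3333)
P + s(v(2))² = -10/3 + ((3*2)³)² = -10/3 + (6³)² = -10/3 + 216² = -10/3 + 46656 = 139958/3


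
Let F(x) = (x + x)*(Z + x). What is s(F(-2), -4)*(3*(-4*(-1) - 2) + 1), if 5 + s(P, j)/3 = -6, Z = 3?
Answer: -231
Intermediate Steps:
F(x) = 2*x*(3 + x) (F(x) = (x + x)*(3 + x) = (2*x)*(3 + x) = 2*x*(3 + x))
s(P, j) = -33 (s(P, j) = -15 + 3*(-6) = -15 - 18 = -33)
s(F(-2), -4)*(3*(-4*(-1) - 2) + 1) = -33*(3*(-4*(-1) - 2) + 1) = -33*(3*(4 - 2) + 1) = -33*(3*2 + 1) = -33*(6 + 1) = -33*7 = -231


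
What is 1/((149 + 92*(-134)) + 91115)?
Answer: 1/78936 ≈ 1.2668e-5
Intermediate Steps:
1/((149 + 92*(-134)) + 91115) = 1/((149 - 12328) + 91115) = 1/(-12179 + 91115) = 1/78936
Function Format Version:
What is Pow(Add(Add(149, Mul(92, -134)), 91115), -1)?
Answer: Rational(1, 78936) ≈ 1.2668e-5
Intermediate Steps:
Pow(Add(Add(149, Mul(92, -134)), 91115), -1) = Pow(Add(Add(149, -12328), 91115), -1) = Pow(Add(-12179, 91115), -1) = Pow(78936, -1) = Rational(1, 78936)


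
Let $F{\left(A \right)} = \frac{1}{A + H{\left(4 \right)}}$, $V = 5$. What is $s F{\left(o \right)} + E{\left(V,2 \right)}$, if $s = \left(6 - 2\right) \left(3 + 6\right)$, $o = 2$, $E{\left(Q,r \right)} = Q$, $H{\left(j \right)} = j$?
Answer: $11$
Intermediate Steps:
$s = 36$ ($s = 4 \cdot 9 = 36$)
$F{\left(A \right)} = \frac{1}{4 + A}$ ($F{\left(A \right)} = \frac{1}{A + 4} = \frac{1}{4 + A}$)
$s F{\left(o \right)} + E{\left(V,2 \right)} = \frac{36}{4 + 2} + 5 = \frac{36}{6} + 5 = 36 \cdot \frac{1}{6} + 5 = 6 + 5 = 11$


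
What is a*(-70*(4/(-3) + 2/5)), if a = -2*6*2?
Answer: -1568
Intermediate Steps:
a = -24 (a = -12*2 = -24)
a*(-70*(4/(-3) + 2/5)) = -(-1680)*(4/(-3) + 2/5) = -(-1680)*(4*(-⅓) + 2*(⅕)) = -(-1680)*(-4/3 + ⅖) = -(-1680)*(-14)/15 = -24*196/3 = -1568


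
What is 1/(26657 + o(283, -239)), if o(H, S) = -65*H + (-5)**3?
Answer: 1/8137 ≈ 0.00012290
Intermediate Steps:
o(H, S) = -125 - 65*H (o(H, S) = -65*H - 125 = -125 - 65*H)
1/(26657 + o(283, -239)) = 1/(26657 + (-125 - 65*283)) = 1/(26657 + (-125 - 18395)) = 1/(26657 - 18520) = 1/8137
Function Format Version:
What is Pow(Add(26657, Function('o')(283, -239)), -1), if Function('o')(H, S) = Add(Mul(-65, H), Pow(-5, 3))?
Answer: Rational(1, 8137) ≈ 0.00012290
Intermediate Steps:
Function('o')(H, S) = Add(-125, Mul(-65, H)) (Function('o')(H, S) = Add(Mul(-65, H), -125) = Add(-125, Mul(-65, H)))
Pow(Add(26657, Function('o')(283, -239)), -1) = Pow(Add(26657, Add(-125, Mul(-65, 283))), -1) = Pow(Add(26657, Add(-125, -18395)), -1) = Pow(Add(26657, -18520), -1) = Pow(8137, -1) = Rational(1, 8137)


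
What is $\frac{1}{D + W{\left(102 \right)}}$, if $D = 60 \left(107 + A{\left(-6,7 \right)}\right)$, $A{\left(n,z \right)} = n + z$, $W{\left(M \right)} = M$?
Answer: $\frac{1}{6582} \approx 0.00015193$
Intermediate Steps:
$D = 6480$ ($D = 60 \left(107 + \left(-6 + 7\right)\right) = 60 \left(107 + 1\right) = 60 \cdot 108 = 6480$)
$\frac{1}{D + W{\left(102 \right)}} = \frac{1}{6480 + 102} = \frac{1}{6582}$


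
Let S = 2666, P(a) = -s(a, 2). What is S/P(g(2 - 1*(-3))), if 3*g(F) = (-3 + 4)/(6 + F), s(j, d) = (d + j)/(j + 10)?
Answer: -882446/67 ≈ -13171.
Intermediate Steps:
s(j, d) = (d + j)/(10 + j)
g(F) = 1/(3*(6 + F)) (g(F) = ((-3 + 4)/(6 + F))/3 = (1/(6 + F))/3 = 1/(3*(6 + F)))
P(a) = -(2 + a)/(10 + a)
S/P(g(2 - 1*(-3))) = 2666/(((-2 - 1/(3*(6 + (2 - 1*(-3)))))/(10 + 1/(3*(6 + (2 - 1*(-3))))))) = 2666/(((-2 - 1/(3*(6 + (2 + 3))))/(10 + 1/(3*(6 + (2 + 3)))))) = 2666/(((-2 - 1/(3*(6 + 5)))/(10 + 1/(3*(6 + 5))))) = 2666/(((-2 - 1/(3*11))/(10 + (1/3)/11))) = 2666/(((-2 - 1/(3*11))/(10 + (1/3)*(1/11)))) = 2666/(((-2 - 1*1/33)/(10 + 1/33))) = 2666/(((-2 - 1/33)/(331/33))) = 2666/(((33/331)*(-67/33))) = 2666/(-67/331) = 2666*(-331/67) = -882446/67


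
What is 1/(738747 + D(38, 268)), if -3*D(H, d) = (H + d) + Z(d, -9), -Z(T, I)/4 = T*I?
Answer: 1/735429 ≈ 1.3598e-6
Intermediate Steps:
Z(T, I) = -4*I*T (Z(T, I) = -4*T*I = -4*I*T)
D(H, d) = -37*d/3 - H/3 (D(H, d) = -((H + d) - 4*(-9)*d)/3 = -((H + d) + 36*d)/3 = -(H + 37*d)/3 = -37*d/3 - H/3)
1/(738747 + D(38, 268)) = 1/(738747 + (-37/3*268 - ⅓*38)) = 1/(738747 + (-9916/3 - 38/3)) = 1/(738747 - 3318) = 1/735429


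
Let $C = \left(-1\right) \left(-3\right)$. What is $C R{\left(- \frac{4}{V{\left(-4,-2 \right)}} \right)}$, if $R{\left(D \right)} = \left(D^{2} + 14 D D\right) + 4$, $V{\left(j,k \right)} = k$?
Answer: $192$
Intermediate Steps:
$R{\left(D \right)} = 4 + 15 D^{2}$ ($R{\left(D \right)} = \left(D^{2} + 14 D^{2}\right) + 4 = 15 D^{2} + 4 = 4 + 15 D^{2}$)
$C = 3$
$C R{\left(- \frac{4}{V{\left(-4,-2 \right)}} \right)} = 3 \left(4 + 15 \left(- \frac{4}{-2}\right)^{2}\right) = 3 \left(4 + 15 \left(\left(-4\right) \left(- \frac{1}{2}\right)\right)^{2}\right) = 3 \left(4 + 15 \cdot 2^{2}\right) = 3 \left(4 + 15 \cdot 4\right) = 3 \left(4 + 60\right) = 3 \cdot 64 = 192$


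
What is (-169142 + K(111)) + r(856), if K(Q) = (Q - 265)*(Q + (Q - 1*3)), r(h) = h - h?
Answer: -202868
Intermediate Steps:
r(h) = 0
K(Q) = (-265 + Q)*(-3 + 2*Q) (K(Q) = (-265 + Q)*(Q + (Q - 3)) = (-265 + Q)*(Q + (-3 + Q)) = (-265 + Q)*(-3 + 2*Q))
(-169142 + K(111)) + r(856) = (-169142 + (795 - 533*111 + 2*111²)) + 0 = (-169142 + (795 - 59163 + 2*12321)) + 0 = (-169142 + (795 - 59163 + 24642)) + 0 = (-169142 - 33726) + 0 = -202868 + 0 = -202868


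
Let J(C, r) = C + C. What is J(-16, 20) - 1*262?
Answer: -294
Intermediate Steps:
J(C, r) = 2*C
J(-16, 20) - 1*262 = 2*(-16) - 1*262 = -32 - 262 = -294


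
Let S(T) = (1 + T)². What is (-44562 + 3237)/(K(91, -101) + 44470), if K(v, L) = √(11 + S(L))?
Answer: -1837722750/1977570889 + 41325*√10011/1977570889 ≈ -0.92719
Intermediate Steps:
K(v, L) = √(11 + (1 + L)²)
(-44562 + 3237)/(K(91, -101) + 44470) = (-44562 + 3237)/(√(11 + (1 - 101)²) + 44470) = -41325/(√(11 + (-100)²) + 44470) = -41325/(√(11 + 10000) + 44470) = -41325/(√10011 + 44470) = -41325/(44470 + √10011)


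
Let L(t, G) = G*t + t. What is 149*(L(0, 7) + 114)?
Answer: 16986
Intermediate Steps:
L(t, G) = t + G*t
149*(L(0, 7) + 114) = 149*(0*(1 + 7) + 114) = 149*(0*8 + 114) = 149*(0 + 114) = 149*114 = 16986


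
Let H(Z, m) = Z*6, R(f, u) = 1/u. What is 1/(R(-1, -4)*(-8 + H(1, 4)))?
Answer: 2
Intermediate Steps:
H(Z, m) = 6*Z
1/(R(-1, -4)*(-8 + H(1, 4))) = 1/((-8 + 6*1)/(-4)) = 1/(-(-8 + 6)/4) = 1/(-¼*(-2)) = 1/(½) = 2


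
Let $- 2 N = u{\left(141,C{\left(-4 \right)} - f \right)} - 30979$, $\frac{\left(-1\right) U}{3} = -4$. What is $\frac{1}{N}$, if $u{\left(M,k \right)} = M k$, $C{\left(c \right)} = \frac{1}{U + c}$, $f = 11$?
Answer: $\frac{16}{260099} \approx 6.1515 \cdot 10^{-5}$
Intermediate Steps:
$U = 12$ ($U = \left(-3\right) \left(-4\right) = 12$)
$C{\left(c \right)} = \frac{1}{12 + c}$
$N = \frac{260099}{16}$ ($N = - \frac{141 \left(\frac{1}{12 - 4} - 11\right) - 30979}{2} = - \frac{141 \left(\frac{1}{8} - 11\right) - 30979}{2} = - \frac{141 \left(- \frac{87}{8}\right) - 30979}{2} = - \frac{- \frac{12267}{8} - 30979}{2} = \left(- \frac{1}{2}\right) \left(- \frac{260099}{8}\right) = \frac{260099}{16} \approx 16256.0$)
$\frac{1}{N} = \frac{1}{\frac{260099}{16}} = \frac{16}{260099}$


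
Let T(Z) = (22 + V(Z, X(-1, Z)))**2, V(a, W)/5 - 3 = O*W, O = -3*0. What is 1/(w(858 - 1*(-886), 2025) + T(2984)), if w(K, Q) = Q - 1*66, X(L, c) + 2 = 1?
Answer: 1/3328 ≈ 0.00030048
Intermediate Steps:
X(L, c) = -1 (X(L, c) = -2 + 1 = -1)
O = 0
V(a, W) = 15 (V(a, W) = 15 + 5*(0*W) = 15 + 5*0 = 15 + 0 = 15)
w(K, Q) = -66 + Q (w(K, Q) = Q - 66 = -66 + Q)
T(Z) = 1369 (T(Z) = (22 + 15)**2 = 37**2 = 1369)
1/(w(858 - 1*(-886), 2025) + T(2984)) = 1/((-66 + 2025) + 1369) = 1/(1959 + 1369) = 1/3328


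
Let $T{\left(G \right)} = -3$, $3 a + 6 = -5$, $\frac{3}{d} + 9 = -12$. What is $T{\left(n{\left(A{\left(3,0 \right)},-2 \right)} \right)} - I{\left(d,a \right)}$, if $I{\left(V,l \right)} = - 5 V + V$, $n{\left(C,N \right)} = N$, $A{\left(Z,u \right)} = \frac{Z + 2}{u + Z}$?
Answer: $- \frac{25}{7} \approx -3.5714$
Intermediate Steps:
$A{\left(Z,u \right)} = \frac{2 + Z}{Z + u}$
$d = - \frac{1}{7}$ ($d = \frac{3}{-9 - 12} = \frac{3}{-21} = 3 \left(- \frac{1}{21}\right) = - \frac{1}{7} \approx -0.14286$)
$a = - \frac{11}{3}$ ($a = -2 + \frac{1}{3} \left(-5\right) = -2 - \frac{5}{3} = - \frac{11}{3} \approx -3.6667$)
$I{\left(V,l \right)} = - 4 V$
$T{\left(n{\left(A{\left(3,0 \right)},-2 \right)} \right)} - I{\left(d,a \right)} = -3 - \left(-4\right) \left(- \frac{1}{7}\right) = -3 - \frac{4}{7} = - \frac{25}{7}$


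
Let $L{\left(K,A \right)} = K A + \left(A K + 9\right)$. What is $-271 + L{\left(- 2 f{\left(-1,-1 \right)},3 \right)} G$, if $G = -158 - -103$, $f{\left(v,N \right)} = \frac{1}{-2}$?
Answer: $-1096$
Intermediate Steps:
$f{\left(v,N \right)} = - \frac{1}{2}$
$G = -55$ ($G = -158 + 103 = -55$)
$L{\left(K,A \right)} = 9 + 2 A K$ ($L{\left(K,A \right)} = A K + \left(9 + A K\right) = 9 + 2 A K$)
$-271 + L{\left(- 2 f{\left(-1,-1 \right)},3 \right)} G = -271 + \left(9 + 2 \cdot 3 \left(\left(-2\right) \left(- \frac{1}{2}\right)\right)\right) \left(-55\right) = -271 + \left(9 + 2 \cdot 3 \cdot 1\right) \left(-55\right) = -271 + \left(9 + 6\right) \left(-55\right) = -271 + 15 \left(-55\right) = -271 - 825 = -1096$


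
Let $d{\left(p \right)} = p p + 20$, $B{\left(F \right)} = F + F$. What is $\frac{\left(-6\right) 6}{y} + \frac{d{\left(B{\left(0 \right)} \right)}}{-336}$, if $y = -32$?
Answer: $\frac{179}{168} \approx 1.0655$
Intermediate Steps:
$B{\left(F \right)} = 2 F$
$d{\left(p \right)} = 20 + p^{2}$ ($d{\left(p \right)} = p^{2} + 20 = 20 + p^{2}$)
$\frac{\left(-6\right) 6}{y} + \frac{d{\left(B{\left(0 \right)} \right)}}{-336} = \frac{\left(-6\right) 6}{-32} + \frac{20 + \left(2 \cdot 0\right)^{2}}{-336} = \left(-36\right) \left(- \frac{1}{32}\right) + \left(20 + 0^{2}\right) \left(- \frac{1}{336}\right) = \frac{9}{8} + \left(20 + 0\right) \left(- \frac{1}{336}\right) = \frac{9}{8} + 20 \left(- \frac{1}{336}\right) = \frac{9}{8} - \frac{5}{84} = \frac{179}{168}$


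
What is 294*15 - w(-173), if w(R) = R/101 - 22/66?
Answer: 1336850/303 ≈ 4412.0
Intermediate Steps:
w(R) = -⅓ + R/101 (w(R) = R*(1/101) - 22*1/66 = R/101 - ⅓ = -⅓ + R/101)
294*15 - w(-173) = 294*15 - (-⅓ + (1/101)*(-173)) = 4410 - (-⅓ - 173/101) = 4410 - 1*(-620/303) = 4410 + 620/303 = 1336850/303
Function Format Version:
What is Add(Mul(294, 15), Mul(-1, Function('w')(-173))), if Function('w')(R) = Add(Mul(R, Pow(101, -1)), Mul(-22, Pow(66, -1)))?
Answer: Rational(1336850, 303) ≈ 4412.0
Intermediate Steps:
Function('w')(R) = Add(Rational(-1, 3), Mul(Rational(1, 101), R)) (Function('w')(R) = Add(Mul(R, Rational(1, 101)), Mul(-22, Rational(1, 66))) = Add(Mul(Rational(1, 101), R), Rational(-1, 3)) = Add(Rational(-1, 3), Mul(Rational(1, 101), R)))
Add(Mul(294, 15), Mul(-1, Function('w')(-173))) = Add(Mul(294, 15), Mul(-1, Add(Rational(-1, 3), Mul(Rational(1, 101), -173)))) = Add(4410, Mul(-1, Add(Rational(-1, 3), Rational(-173, 101)))) = Add(4410, Mul(-1, Rational(-620, 303))) = Add(4410, Rational(620, 303)) = Rational(1336850, 303)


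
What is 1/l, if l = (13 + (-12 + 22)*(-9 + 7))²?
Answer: 1/49 ≈ 0.020408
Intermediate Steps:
l = 49 (l = (13 + 10*(-2))² = (13 - 20)² = (-7)² = 49)
1/l = 1/49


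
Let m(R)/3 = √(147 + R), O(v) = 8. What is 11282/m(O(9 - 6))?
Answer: 11282*√155/465 ≈ 302.06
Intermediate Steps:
m(R) = 3*√(147 + R)
11282/m(O(9 - 6)) = 11282/((3*√(147 + 8))) = 11282/((3*√155)) = 11282*(√155/465) = 11282*√155/465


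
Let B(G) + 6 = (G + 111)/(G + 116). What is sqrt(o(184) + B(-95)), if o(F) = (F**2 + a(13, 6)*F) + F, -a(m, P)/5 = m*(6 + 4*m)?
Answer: 5*I*sqrt(11636142)/21 ≈ 812.19*I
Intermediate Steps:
a(m, P) = -5*m*(6 + 4*m)
o(F) = F**2 - 3769*F (o(F) = (F**2 + (-10*13*(3 + 2*13))*F) + F = (F**2 + (-10*13*(3 + 26))*F) + F = (F**2 + (-10*13*29)*F) + F = (F**2 - 3770*F) + F = F**2 - 3769*F)
B(G) = -6 + (111 + G)/(116 + G) (B(G) = -6 + (G + 111)/(G + 116) = -6 + (111 + G)/(116 + G))
sqrt(o(184) + B(-95)) = sqrt(184*(-3769 + 184) + 5*(-117 - 1*(-95))/(116 - 95)) = sqrt(184*(-3585) + 5*(-117 + 95)/21) = sqrt(-659640 + 5*(1/21)*(-22)) = sqrt(-659640 - 110/21) = sqrt(-13852550/21) = 5*I*sqrt(11636142)/21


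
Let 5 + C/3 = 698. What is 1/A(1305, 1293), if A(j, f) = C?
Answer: 1/2079 ≈ 0.00048100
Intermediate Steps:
C = 2079 (C = -15 + 3*698 = -15 + 2094 = 2079)
A(j, f) = 2079
1/A(1305, 1293) = 1/2079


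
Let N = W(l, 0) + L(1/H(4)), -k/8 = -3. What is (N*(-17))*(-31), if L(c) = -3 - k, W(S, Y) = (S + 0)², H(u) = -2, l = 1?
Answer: -13702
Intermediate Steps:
k = 24 (k = -8*(-3) = 24)
W(S, Y) = S²
L(c) = -27 (L(c) = -3 - 1*24 = -3 - 24 = -27)
N = -26 (N = 1² - 27 = 1 - 27 = -26)
(N*(-17))*(-31) = -26*(-17)*(-31) = 442*(-31) = -13702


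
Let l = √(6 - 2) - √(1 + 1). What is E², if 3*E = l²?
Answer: (2 - √2)⁴/9 ≈ 0.013083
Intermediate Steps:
l = 2 - √2 (l = √4 - √2 = 2 - √2 ≈ 0.58579)
E = (2 - √2)²/3 ≈ 0.11438
E² = ((2 - √2)²/3)² = (2 - √2)⁴/9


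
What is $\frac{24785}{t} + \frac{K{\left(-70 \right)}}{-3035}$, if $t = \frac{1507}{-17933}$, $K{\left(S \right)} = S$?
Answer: $- \frac{269792907737}{914749} \approx -2.9494 \cdot 10^{5}$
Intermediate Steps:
$t = - \frac{1507}{17933}$ ($t = 1507 \left(- \frac{1}{17933}\right) = - \frac{1507}{17933} \approx -0.084035$)
$\frac{24785}{t} + \frac{K{\left(-70 \right)}}{-3035} = \frac{24785}{- \frac{1507}{17933}} - \frac{70}{-3035} = 24785 \left(- \frac{17933}{1507}\right) - - \frac{14}{607} = - \frac{444469405}{1507} + \frac{14}{607} = - \frac{269792907737}{914749}$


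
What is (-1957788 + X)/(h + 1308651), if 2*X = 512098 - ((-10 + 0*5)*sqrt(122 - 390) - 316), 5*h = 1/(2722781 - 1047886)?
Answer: -14249847544975/10959265083226 + 41872375*I*sqrt(67)/5479632541613 ≈ -1.3003 + 6.2548e-5*I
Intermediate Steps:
h = 1/8374475 (h = 1/(5*(2722781 - 1047886)) = (1/5)/1674895 = (1/5)*(1/1674895) = 1/8374475 ≈ 1.1941e-7)
X = 256207 + 10*I*sqrt(67) (X = (512098 - ((-10 + 0*5)*sqrt(122 - 390) - 316))/2 = (512098 - ((-10 + 0)*sqrt(-268) - 316))/2 = (512098 - (-20*I*sqrt(67) - 316))/2 = (512098 - (-316 - 20*I*sqrt(67)))/2 = (512098 + (316 + 20*I*sqrt(67)))/2 = (512414 + 20*I*sqrt(67))/2 = 256207 + 10*I*sqrt(67) ≈ 2.5621e+5 + 81.854*I)
(-1957788 + X)/(h + 1308651) = (-1957788 + (256207 + 10*I*sqrt(67)))/(1/8374475 + 1308651) = (-1701581 + 10*I*sqrt(67))/(10959265083226/8374475) = (-1701581 + 10*I*sqrt(67))*(8374475/10959265083226) = -14249847544975/10959265083226 + 41872375*I*sqrt(67)/5479632541613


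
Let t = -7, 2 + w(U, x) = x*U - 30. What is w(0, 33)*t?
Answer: 224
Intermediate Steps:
w(U, x) = -32 + U*x (w(U, x) = -2 + (x*U - 30) = -2 + (U*x - 30) = -2 + (-30 + U*x) = -32 + U*x)
w(0, 33)*t = (-32 + 0*33)*(-7) = (-32 + 0)*(-7) = -32*(-7) = 224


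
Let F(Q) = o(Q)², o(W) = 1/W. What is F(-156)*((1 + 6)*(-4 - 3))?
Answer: -49/24336 ≈ -0.0020135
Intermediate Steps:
F(Q) = Q⁻² (F(Q) = (1/Q)² = Q⁻²)
F(-156)*((1 + 6)*(-4 - 3)) = ((1 + 6)*(-4 - 3))/(-156)² = (7*(-7))/24336 = (1/24336)*(-49) = -49/24336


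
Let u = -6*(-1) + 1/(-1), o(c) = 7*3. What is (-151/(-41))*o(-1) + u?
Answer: 3376/41 ≈ 82.341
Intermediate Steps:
o(c) = 21
u = 5 (u = 6 - 1 = 5)
(-151/(-41))*o(-1) + u = -151/(-41)*21 + 5 = -151*(-1/41)*21 + 5 = (151/41)*21 + 5 = 3171/41 + 5 = 3376/41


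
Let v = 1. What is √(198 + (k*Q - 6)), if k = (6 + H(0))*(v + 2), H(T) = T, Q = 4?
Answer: 2*√66 ≈ 16.248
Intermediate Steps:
k = 18 (k = (6 + 0)*(1 + 2) = 6*3 = 18)
√(198 + (k*Q - 6)) = √(198 + (18*4 - 6)) = √(198 + (72 - 6)) = √(198 + 66) = √264 = 2*√66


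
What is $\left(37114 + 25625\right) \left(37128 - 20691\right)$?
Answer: $1031240943$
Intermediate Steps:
$\left(37114 + 25625\right) \left(37128 - 20691\right) = 62739 \left(37128 - 20691\right) = 62739 \cdot 16437 = 1031240943$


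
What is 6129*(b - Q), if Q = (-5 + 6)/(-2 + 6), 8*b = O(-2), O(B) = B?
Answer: -6129/2 ≈ -3064.5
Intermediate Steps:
b = -¼ (b = (⅛)*(-2) = -¼ ≈ -0.25000)
Q = ¼ (Q = 1/4 = 1*(¼) = ¼ ≈ 0.25000)
6129*(b - Q) = 6129*(-¼ - 1*¼) = 6129*(-¼ - ¼) = 6129*(-½) = -6129/2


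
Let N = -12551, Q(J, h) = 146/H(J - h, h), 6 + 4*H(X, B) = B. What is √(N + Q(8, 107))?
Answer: I*√127973767/101 ≈ 112.01*I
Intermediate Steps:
H(X, B) = -3/2 + B/4
Q(J, h) = 146/(-3/2 + h/4)
√(N + Q(8, 107)) = √(-12551 + 584/(-6 + 107)) = √(-12551 + 584/101) = √(-1267067/101) = I*√127973767/101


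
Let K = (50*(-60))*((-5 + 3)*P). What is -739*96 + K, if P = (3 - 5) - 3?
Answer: -100944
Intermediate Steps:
P = -5 (P = -2 - 3 = -5)
K = -30000 (K = (50*(-60))*((-5 + 3)*(-5)) = -(-6000)*(-5) = -3000*10 = -30000)
-739*96 + K = -739*96 - 30000 = -70944 - 30000 = -100944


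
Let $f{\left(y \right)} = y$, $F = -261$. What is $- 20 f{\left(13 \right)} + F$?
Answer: $-521$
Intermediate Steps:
$- 20 f{\left(13 \right)} + F = \left(-20\right) 13 - 261 = -260 - 261 = -521$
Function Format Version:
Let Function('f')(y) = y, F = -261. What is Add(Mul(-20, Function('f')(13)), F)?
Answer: -521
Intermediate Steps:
Add(Mul(-20, Function('f')(13)), F) = Add(Mul(-20, 13), -261) = Add(-260, -261) = -521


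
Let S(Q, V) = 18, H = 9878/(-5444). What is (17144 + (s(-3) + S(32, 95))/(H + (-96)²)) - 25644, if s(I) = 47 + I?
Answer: -213188441736/25081013 ≈ -8500.0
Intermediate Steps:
H = -4939/2722 (H = 9878*(-1/5444) = -4939/2722 ≈ -1.8145)
(17144 + (s(-3) + S(32, 95))/(H + (-96)²)) - 25644 = (17144 + ((47 - 3) + 18)/(-4939/2722 + (-96)²)) - 25644 = (17144 + (44 + 18)/(-4939/2722 + 9216)) - 25644 = (17144 + 62/(25081013/2722)) - 25644 = (17144 + 62*(2722/25081013)) - 25644 = (17144 + 168764/25081013) - 25644 = 429989055636/25081013 - 25644 = -213188441736/25081013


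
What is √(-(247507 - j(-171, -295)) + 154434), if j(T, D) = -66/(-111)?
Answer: 3*I*√14157347/37 ≈ 305.08*I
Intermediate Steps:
j(T, D) = 22/37 (j(T, D) = -66*(-1/111) = 22/37)
√(-(247507 - j(-171, -295)) + 154434) = √(-(247507 - 1*22/37) + 154434) = √(-(247507 - 22/37) + 154434) = √(-1*9157737/37 + 154434) = √(-9157737/37 + 154434) = √(-3443679/37) = 3*I*√14157347/37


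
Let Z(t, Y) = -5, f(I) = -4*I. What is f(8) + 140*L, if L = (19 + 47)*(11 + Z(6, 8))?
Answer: 55408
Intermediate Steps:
L = 396 (L = (19 + 47)*(11 - 5) = 66*6 = 396)
f(8) + 140*L = -4*8 + 140*396 = -32 + 55440 = 55408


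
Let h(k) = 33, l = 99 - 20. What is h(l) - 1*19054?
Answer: -19021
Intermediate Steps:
l = 79
h(l) - 1*19054 = 33 - 1*19054 = 33 - 19054 = -19021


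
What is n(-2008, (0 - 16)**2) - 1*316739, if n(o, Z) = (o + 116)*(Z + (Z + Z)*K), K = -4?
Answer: 3073725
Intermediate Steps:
n(o, Z) = -7*Z*(116 + o) (n(o, Z) = (o + 116)*(Z + (Z + Z)*(-4)) = (116 + o)*(Z + (2*Z)*(-4)) = (116 + o)*(Z - 8*Z) = (116 + o)*(-7*Z) = -7*Z*(116 + o))
n(-2008, (0 - 16)**2) - 1*316739 = -7*(0 - 16)**2*(116 - 2008) - 1*316739 = -7*(-16)**2*(-1892) - 316739 = -7*256*(-1892) - 316739 = 3390464 - 316739 = 3073725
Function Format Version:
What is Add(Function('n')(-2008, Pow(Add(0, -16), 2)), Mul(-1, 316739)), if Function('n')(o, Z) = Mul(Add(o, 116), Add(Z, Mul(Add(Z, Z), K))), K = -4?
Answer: 3073725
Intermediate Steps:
Function('n')(o, Z) = Mul(-7, Z, Add(116, o)) (Function('n')(o, Z) = Mul(Add(o, 116), Add(Z, Mul(Add(Z, Z), -4))) = Mul(Add(116, o), Add(Z, Mul(Mul(2, Z), -4))) = Mul(Add(116, o), Add(Z, Mul(-8, Z))) = Mul(Add(116, o), Mul(-7, Z)) = Mul(-7, Z, Add(116, o)))
Add(Function('n')(-2008, Pow(Add(0, -16), 2)), Mul(-1, 316739)) = Add(Mul(-7, Pow(Add(0, -16), 2), Add(116, -2008)), Mul(-1, 316739)) = Add(Mul(-7, Pow(-16, 2), -1892), -316739) = Add(Mul(-7, 256, -1892), -316739) = Add(3390464, -316739) = 3073725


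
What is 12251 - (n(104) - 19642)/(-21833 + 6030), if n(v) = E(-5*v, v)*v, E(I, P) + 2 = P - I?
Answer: 193647599/15803 ≈ 12254.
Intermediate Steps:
E(I, P) = -2 + P - I (E(I, P) = -2 + (P - I) = -2 + P - I)
n(v) = v*(-2 + 6*v) (n(v) = (-2 + v - (-5)*v)*v = (-2 + v + 5*v)*v = (-2 + 6*v)*v = v*(-2 + 6*v))
12251 - (n(104) - 19642)/(-21833 + 6030) = 12251 - (2*104*(-1 + 3*104) - 19642)/(-21833 + 6030) = 12251 - (2*104*(-1 + 312) - 19642)/(-15803) = 12251 - (2*104*311 - 19642)*(-1)/15803 = 12251 - (64688 - 19642)*(-1)/15803 = 12251 - 45046*(-1)/15803 = 12251 - 1*(-45046/15803) = 12251 + 45046/15803 = 193647599/15803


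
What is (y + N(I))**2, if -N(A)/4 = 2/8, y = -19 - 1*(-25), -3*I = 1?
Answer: 25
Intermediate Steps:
I = -1/3 (I = -1/3*1 = -1/3 ≈ -0.33333)
y = 6 (y = -19 + 25 = 6)
N(A) = -1 (N(A) = -8/8 = -4*1/4 = -1)
(y + N(I))**2 = (6 - 1)**2 = 5**2 = 25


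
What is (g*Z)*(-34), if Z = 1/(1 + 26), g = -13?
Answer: 442/27 ≈ 16.370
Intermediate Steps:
Z = 1/27 ≈ 0.037037
(g*Z)*(-34) = -13*1/27*(-34) = -13/27*(-34) = 442/27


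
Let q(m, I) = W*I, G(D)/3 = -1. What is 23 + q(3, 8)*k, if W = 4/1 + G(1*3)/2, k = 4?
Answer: 103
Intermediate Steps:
G(D) = -3 (G(D) = 3*(-1) = -3)
W = 5/2 (W = 4/1 - 3/2 = 4*1 - 3*½ = 4 - 3/2 = 5/2 ≈ 2.5000)
q(m, I) = 5*I/2
23 + q(3, 8)*k = 23 + ((5/2)*8)*4 = 23 + 20*4 = 23 + 80 = 103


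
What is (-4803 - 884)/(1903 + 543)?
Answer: -5687/2446 ≈ -2.3250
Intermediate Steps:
(-4803 - 884)/(1903 + 543) = -5687/2446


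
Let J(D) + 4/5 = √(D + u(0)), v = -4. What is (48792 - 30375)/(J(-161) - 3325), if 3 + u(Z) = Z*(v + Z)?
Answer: -218754495/39503963 - 131550*I*√41/39503963 ≈ -5.5375 - 0.021323*I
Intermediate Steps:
u(Z) = -3 + Z*(-4 + Z)
J(D) = -⅘ + √(-3 + D) (J(D) = -⅘ + √(D + (-3 + 0² - 4*0)) = -⅘ + √(D + (-3 + 0 + 0)) = -⅘ + √(D - 3) = -⅘ + √(-3 + D))
(48792 - 30375)/(J(-161) - 3325) = (48792 - 30375)/((-⅘ + √(-3 - 161)) - 3325) = 18417/((-⅘ + √(-164)) - 3325) = 18417/((-⅘ + 2*I*√41) - 3325) = 18417/(-16629/5 + 2*I*√41)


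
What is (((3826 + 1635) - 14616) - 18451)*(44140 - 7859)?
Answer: -1001573286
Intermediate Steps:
(((3826 + 1635) - 14616) - 18451)*(44140 - 7859) = ((5461 - 14616) - 18451)*36281 = (-9155 - 18451)*36281 = -27606*36281 = -1001573286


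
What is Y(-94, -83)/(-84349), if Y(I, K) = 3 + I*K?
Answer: -7805/84349 ≈ -0.092532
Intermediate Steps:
Y(-94, -83)/(-84349) = (3 - 94*(-83))/(-84349) = (3 + 7802)*(-1/84349) = 7805*(-1/84349) = -7805/84349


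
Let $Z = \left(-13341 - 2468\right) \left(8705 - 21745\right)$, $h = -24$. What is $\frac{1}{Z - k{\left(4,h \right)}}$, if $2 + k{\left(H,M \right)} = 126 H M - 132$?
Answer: $\frac{1}{206161590} \approx 4.8506 \cdot 10^{-9}$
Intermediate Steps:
$Z = 206149360$ ($Z = \left(-15809\right) \left(-13040\right) = 206149360$)
$k{\left(H,M \right)} = -134 + 126 H M$ ($k{\left(H,M \right)} = -2 + \left(126 H M - 132\right) = -2 + \left(-132 + 126 H M\right) = -134 + 126 H M$)
$\frac{1}{Z - k{\left(4,h \right)}} = \frac{1}{206149360 - \left(-134 + 126 \cdot 4 \left(-24\right)\right)} = \frac{1}{206149360 - \left(-134 - 12096\right)} = \frac{1}{206149360 - -12230} = \frac{1}{206149360 + 12230} = \frac{1}{206161590}$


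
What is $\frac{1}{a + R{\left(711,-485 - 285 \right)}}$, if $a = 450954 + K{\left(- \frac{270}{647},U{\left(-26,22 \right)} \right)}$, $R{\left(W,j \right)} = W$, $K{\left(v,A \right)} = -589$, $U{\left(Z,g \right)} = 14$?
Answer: $\frac{1}{451076} \approx 2.2169 \cdot 10^{-6}$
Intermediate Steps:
$a = 450365$ ($a = 450954 - 589 = 450365$)
$\frac{1}{a + R{\left(711,-485 - 285 \right)}} = \frac{1}{450365 + 711} = \frac{1}{451076}$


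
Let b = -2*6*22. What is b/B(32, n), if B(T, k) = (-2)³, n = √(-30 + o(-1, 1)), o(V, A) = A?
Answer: 33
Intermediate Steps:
b = -264 (b = -12*22 = -264)
n = I*√29 (n = √(-30 + 1) = √(-29) = I*√29 ≈ 5.3852*I)
B(T, k) = -8
b/B(32, n) = -264/(-8) = -264*(-⅛) = 33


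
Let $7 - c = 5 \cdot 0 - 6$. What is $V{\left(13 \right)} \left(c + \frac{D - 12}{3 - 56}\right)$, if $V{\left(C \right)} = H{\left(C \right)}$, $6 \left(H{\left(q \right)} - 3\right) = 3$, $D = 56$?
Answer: $\frac{4515}{106} \approx 42.594$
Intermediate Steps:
$H{\left(q \right)} = \frac{7}{2}$ ($H{\left(q \right)} = 3 + \frac{1}{6} \cdot 3 = 3 + \frac{1}{2} = \frac{7}{2}$)
$V{\left(C \right)} = \frac{7}{2}$
$c = 13$ ($c = 7 - \left(5 \cdot 0 - 6\right) = 7 - \left(0 - 6\right) = 7 - -6 = 7 + 6 = 13$)
$V{\left(13 \right)} \left(c + \frac{D - 12}{3 - 56}\right) = \frac{7 \left(13 + \frac{56 - 12}{3 - 56}\right)}{2} = \frac{7 \left(13 + \frac{44}{-53}\right)}{2} = \frac{7 \left(13 + 44 \left(- \frac{1}{53}\right)\right)}{2} = \frac{7 \left(13 - \frac{44}{53}\right)}{2} = \frac{7}{2} \cdot \frac{645}{53} = \frac{4515}{106}$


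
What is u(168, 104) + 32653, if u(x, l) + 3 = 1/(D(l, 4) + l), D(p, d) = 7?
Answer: 3624151/111 ≈ 32650.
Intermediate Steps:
u(x, l) = -3 + 1/(7 + l)
u(168, 104) + 32653 = (-20 - 3*104)/(7 + 104) + 32653 = (-20 - 312)/111 + 32653 = (1/111)*(-332) + 32653 = -332/111 + 32653 = 3624151/111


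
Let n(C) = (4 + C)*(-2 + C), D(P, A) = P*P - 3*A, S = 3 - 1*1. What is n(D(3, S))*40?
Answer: 280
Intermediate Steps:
S = 2 (S = 3 - 1 = 2)
D(P, A) = P² - 3*A
n(C) = (-2 + C)*(4 + C)
n(D(3, S))*40 = (-8 + (3² - 3*2)² + 2*(3² - 3*2))*40 = (-8 + (9 - 6)² + 2*(9 - 6))*40 = (-8 + 3² + 2*3)*40 = (-8 + 9 + 6)*40 = 7*40 = 280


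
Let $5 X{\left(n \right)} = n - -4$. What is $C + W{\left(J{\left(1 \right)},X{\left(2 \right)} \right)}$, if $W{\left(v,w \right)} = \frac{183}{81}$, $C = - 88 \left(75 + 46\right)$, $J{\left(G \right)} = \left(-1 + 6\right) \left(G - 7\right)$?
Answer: $- \frac{287435}{27} \approx -10646.0$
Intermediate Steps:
$X{\left(n \right)} = \frac{4}{5} + \frac{n}{5}$ ($X{\left(n \right)} = \frac{n - -4}{5} = \frac{n + 4}{5} = \frac{4 + n}{5} = \frac{4}{5} + \frac{n}{5}$)
$J{\left(G \right)} = -35 + 5 G$ ($J{\left(G \right)} = 5 \left(-7 + G\right) = -35 + 5 G$)
$C = -10648$ ($C = \left(-88\right) 121 = -10648$)
$W{\left(v,w \right)} = \frac{61}{27}$ ($W{\left(v,w \right)} = 183 \cdot \frac{1}{81} = \frac{61}{27}$)
$C + W{\left(J{\left(1 \right)},X{\left(2 \right)} \right)} = -10648 + \frac{61}{27} = - \frac{287435}{27}$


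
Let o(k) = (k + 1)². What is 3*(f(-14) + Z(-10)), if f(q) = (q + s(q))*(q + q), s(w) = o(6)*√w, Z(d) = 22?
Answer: 1242 - 4116*I*√14 ≈ 1242.0 - 15401.0*I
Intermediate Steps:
o(k) = (1 + k)²
s(w) = 49*√w (s(w) = (1 + 6)²*√w = 7²*√w = 49*√w)
f(q) = 2*q*(q + 49*√q) (f(q) = (q + 49*√q)*(q + q) = (q + 49*√q)*(2*q) = 2*q*(q + 49*√q))
3*(f(-14) + Z(-10)) = 3*(2*(-14)*(-14 + 49*√(-14)) + 22) = 3*(2*(-14)*(-14 + 49*(I*√14)) + 22) = 3*(2*(-14)*(-14 + 49*I*√14) + 22) = 3*((392 - 1372*I*√14) + 22) = 3*(414 - 1372*I*√14) = 1242 - 4116*I*√14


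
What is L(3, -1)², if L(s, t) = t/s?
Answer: ⅑ ≈ 0.11111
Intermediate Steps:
L(3, -1)² = (-1/3)² = (-1*⅓)² = (-⅓)² = ⅑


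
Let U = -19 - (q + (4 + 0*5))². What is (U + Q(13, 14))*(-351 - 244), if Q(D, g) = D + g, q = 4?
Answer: 33320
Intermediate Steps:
U = -83 (U = -19 - (4 + (4 + 0*5))² = -19 - (4 + (4 + 0))² = -19 - (4 + 4)² = -19 - 1*8² = -19 - 1*64 = -19 - 64 = -83)
(U + Q(13, 14))*(-351 - 244) = (-83 + (13 + 14))*(-351 - 244) = (-83 + 27)*(-595) = -56*(-595) = 33320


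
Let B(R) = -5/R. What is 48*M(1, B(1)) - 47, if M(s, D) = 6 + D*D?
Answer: 1441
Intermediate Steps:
M(s, D) = 6 + D**2
48*M(1, B(1)) - 47 = 48*(6 + (-5/1)**2) - 47 = 48*(6 + (-5*1)**2) - 47 = 48*(6 + (-5)**2) - 47 = 48*(6 + 25) - 47 = 48*31 - 47 = 1488 - 47 = 1441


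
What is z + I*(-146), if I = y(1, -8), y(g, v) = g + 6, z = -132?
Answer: -1154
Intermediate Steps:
y(g, v) = 6 + g
I = 7 (I = 6 + 1 = 7)
z + I*(-146) = -132 + 7*(-146) = -132 - 1022 = -1154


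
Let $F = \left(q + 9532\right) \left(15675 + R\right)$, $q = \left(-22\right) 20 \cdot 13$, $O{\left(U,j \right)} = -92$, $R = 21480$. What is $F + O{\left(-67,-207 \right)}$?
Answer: $141634768$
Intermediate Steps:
$q = -5720$ ($q = \left(-440\right) 13 = -5720$)
$F = 141634860$ ($F = \left(-5720 + 9532\right) \left(15675 + 21480\right) = 3812 \cdot 37155 = 141634860$)
$F + O{\left(-67,-207 \right)} = 141634860 - 92 = 141634768$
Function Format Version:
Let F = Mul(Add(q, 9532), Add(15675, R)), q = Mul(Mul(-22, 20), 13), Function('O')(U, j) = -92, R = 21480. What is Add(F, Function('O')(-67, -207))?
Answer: 141634768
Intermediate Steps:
q = -5720 (q = Mul(-440, 13) = -5720)
F = 141634860 (F = Mul(Add(-5720, 9532), Add(15675, 21480)) = Mul(3812, 37155) = 141634860)
Add(F, Function('O')(-67, -207)) = Add(141634860, -92) = 141634768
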